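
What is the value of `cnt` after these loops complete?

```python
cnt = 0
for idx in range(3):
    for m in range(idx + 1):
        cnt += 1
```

Triangle: 1 + 2 + ... + 3
`cnt` takes the values: 0 → 1 → 2 → 3 → 4 → 5 → 6

Answer: 6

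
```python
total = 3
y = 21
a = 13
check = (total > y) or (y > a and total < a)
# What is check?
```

Trace:
`total = 3` → total = 3
`y = 21` → y = 21
`a = 13` → a = 13
`check = (total > y) or (y > a and total < a)` → check = True
So check = True

Answer: True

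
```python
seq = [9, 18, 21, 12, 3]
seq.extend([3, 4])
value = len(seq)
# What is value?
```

Trace:
`seq = [9, 18, 21, 12, 3]` → seq = [9, 18, 21, 12, 3]
`seq.extend([3, 4])` → seq = [9, 18, 21, 12, 3, 3, 4]
`value = len(seq)` → value = 7
So value = 7

Answer: 7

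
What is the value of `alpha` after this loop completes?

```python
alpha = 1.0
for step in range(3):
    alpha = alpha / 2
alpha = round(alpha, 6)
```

Halving LR 3 times: 1 / 2^3
`alpha` takes the values: 1.0 → 0.5 → 0.25 → 0.125

Answer: 0.125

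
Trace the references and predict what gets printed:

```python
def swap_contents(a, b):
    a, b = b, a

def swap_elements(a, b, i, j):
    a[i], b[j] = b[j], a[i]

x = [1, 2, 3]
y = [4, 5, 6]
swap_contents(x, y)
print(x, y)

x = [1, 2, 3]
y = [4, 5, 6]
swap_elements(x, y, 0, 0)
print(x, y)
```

Key concept: parameter rebinding vs mutation.
Step by step:
`x = [1, 2, 3]` → x = [1, 2, 3]
`y = [4, 5, 6]` → y = [4, 5, 6]
`swap_contents(x, y)` → no visible change to tracked variables
`print(x, y)` → prints [1, 2, 3] [4, 5, 6]
`x = [1, 2, 3]` → x = [1, 2, 3]
`y = [4, 5, 6]` → y = [4, 5, 6]
`swap_elements(x, y, 0, 0)` → x = [4, 2, 3]; y = [1, 5, 6]
`print(x, y)` → prints [4, 2, 3] [1, 5, 6]

Answer:
[1, 2, 3] [4, 5, 6]
[4, 2, 3] [1, 5, 6]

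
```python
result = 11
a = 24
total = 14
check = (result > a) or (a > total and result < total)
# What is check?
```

Trace:
`result = 11` → result = 11
`a = 24` → a = 24
`total = 14` → total = 14
`check = (result > a) or (a > total and result < total)` → check = True
So check = True

Answer: True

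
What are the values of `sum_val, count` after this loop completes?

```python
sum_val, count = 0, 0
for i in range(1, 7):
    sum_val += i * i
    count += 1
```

Sum of squares and count
`sum_val, count` takes the values: (0, 0) → (1, 0) → (1, 1) → (5, 1) → (5, 2) → (14, 2) → (14, 3) → (30, 3) → (30, 4) → (55, 4) → (55, 5) → (91, 5) → (91, 6)

Answer: 91, 6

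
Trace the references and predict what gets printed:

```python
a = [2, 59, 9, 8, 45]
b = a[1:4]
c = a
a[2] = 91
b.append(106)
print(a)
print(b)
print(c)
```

Key concept: slice vs alias.
Step by step:
`a = [2, 59, 9, 8, 45]` → a = [2, 59, 9, 8, 45]
`b = a[1:4]` → b = [59, 9, 8]
`c = a` → c = [2, 59, 9, 8, 45] (same object as a)
`a[2] = 91` → a = [2, 59, 91, 8, 45] (same object as c); c = [2, 59, 91, 8, 45] (same object as a)
`b.append(106)` → b = [59, 9, 8, 106]
`print(a)` → prints [2, 59, 91, 8, 45]
`print(b)` → prints [59, 9, 8, 106]
`print(c)` → prints [2, 59, 91, 8, 45]

Answer:
[2, 59, 91, 8, 45]
[59, 9, 8, 106]
[2, 59, 91, 8, 45]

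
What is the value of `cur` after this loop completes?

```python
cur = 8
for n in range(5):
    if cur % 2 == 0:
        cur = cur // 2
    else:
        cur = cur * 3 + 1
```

Collatz-style transformation from 8
`cur` takes the values: 8 → 4 → 2 → 1 → 4 → 2

Answer: 2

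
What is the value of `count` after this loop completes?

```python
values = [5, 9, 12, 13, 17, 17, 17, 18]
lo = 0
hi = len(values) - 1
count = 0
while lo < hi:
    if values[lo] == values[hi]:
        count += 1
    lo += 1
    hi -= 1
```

Count matching pairs from ends
`count` takes the values: 0

Answer: 0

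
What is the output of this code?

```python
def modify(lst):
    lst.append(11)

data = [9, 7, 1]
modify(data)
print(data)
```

Key concept: function modifies passed list.
Step by step:
`data = [9, 7, 1]` → data = [9, 7, 1]
`modify(data)` → data = [9, 7, 1, 11]
`print(data)` → prints [9, 7, 1, 11]

Answer: [9, 7, 1, 11]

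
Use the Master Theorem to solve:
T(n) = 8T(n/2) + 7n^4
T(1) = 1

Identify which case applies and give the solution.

a=8, b=2, f(n)=7n^4. log_2(8) = 3. Since c=4 > 3 and the regularity condition holds (8(n/2)^4 = (8/2^4)n^4 with 8/2^4 < 1), Case 3 applies: T(n) = Θ(f(n)) = O(n^4).

Answer: O(n^4) - Case 3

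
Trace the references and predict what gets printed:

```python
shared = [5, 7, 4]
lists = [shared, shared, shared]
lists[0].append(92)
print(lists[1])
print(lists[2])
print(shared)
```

Key concept: list of same reference.
Step by step:
`shared = [5, 7, 4]` → shared = [5, 7, 4]
`lists = [shared, shared, shared]` → lists = [[5, 7, 4], [5, 7, 4], [5, 7, 4]]
`lists[0].append(92)` → shared = [5, 7, 4, 92]; lists = [[5, 7, 4, 92], [5, 7, 4, 92], [5, 7, 4, 92]]
`print(lists[1])` → prints [5, 7, 4, 92]
`print(lists[2])` → prints [5, 7, 4, 92]
`print(shared)` → prints [5, 7, 4, 92]

Answer:
[5, 7, 4, 92]
[5, 7, 4, 92]
[5, 7, 4, 92]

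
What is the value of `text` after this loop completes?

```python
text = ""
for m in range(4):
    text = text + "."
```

Repeat '.' 4 times
`text` takes the values: "" → "." → ".." → "..." → "...."

Answer: "...."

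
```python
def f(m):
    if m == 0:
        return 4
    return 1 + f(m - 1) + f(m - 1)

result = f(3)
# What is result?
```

f(m) = 1 + 2·f(m-1), f(0)=4. Closed form: (4+1)·2^3 - 1 = 39.

Answer: 39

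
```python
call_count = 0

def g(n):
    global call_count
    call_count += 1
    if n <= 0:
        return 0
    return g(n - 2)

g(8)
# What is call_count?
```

Linear recursion stepping by 2: 5 calls from n=8 down to ≤0.

Answer: 5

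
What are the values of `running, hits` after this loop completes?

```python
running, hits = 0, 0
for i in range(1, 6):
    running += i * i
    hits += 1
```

Sum of squares and count
`running, hits` takes the values: (0, 0) → (1, 0) → (1, 1) → (5, 1) → (5, 2) → (14, 2) → (14, 3) → (30, 3) → (30, 4) → (55, 4) → (55, 5)

Answer: 55, 5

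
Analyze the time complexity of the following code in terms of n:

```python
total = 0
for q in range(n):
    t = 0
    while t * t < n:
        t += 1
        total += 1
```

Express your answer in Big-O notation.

Each loop level contributes: n × √n. Multiplying the contributions gives O(n√n).

Answer: O(n√n)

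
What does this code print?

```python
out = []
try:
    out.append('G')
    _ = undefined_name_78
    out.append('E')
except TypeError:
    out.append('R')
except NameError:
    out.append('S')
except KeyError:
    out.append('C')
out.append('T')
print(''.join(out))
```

Execution trace: 'G' (try body) → 'S' (except NameError) → 'T' (after the try/except). Output: GST

Answer: GST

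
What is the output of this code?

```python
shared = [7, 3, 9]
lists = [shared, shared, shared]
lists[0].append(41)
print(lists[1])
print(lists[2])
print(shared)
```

Key concept: list of same reference.
Step by step:
`shared = [7, 3, 9]` → shared = [7, 3, 9]
`lists = [shared, shared, shared]` → lists = [[7, 3, 9], [7, 3, 9], [7, 3, 9]]
`lists[0].append(41)` → shared = [7, 3, 9, 41]; lists = [[7, 3, 9, 41], [7, 3, 9, 41], [7, 3, 9, 41]]
`print(lists[1])` → prints [7, 3, 9, 41]
`print(lists[2])` → prints [7, 3, 9, 41]
`print(shared)` → prints [7, 3, 9, 41]

Answer:
[7, 3, 9, 41]
[7, 3, 9, 41]
[7, 3, 9, 41]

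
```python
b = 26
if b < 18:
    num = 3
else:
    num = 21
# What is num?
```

Trace:
`b = 26` → b = 26
`if b < 18: ...` → b < 18 is False, take else branch → num = 21
So num = 21

Answer: 21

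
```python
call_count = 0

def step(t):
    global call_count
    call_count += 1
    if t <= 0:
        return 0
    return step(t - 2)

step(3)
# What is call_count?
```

Linear recursion stepping by 2: 3 calls from t=3 down to ≤0.

Answer: 3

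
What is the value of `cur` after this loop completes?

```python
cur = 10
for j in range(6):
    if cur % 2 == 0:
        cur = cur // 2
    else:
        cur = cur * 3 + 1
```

Collatz-style transformation from 10
`cur` takes the values: 10 → 5 → 16 → 8 → 4 → 2 → 1

Answer: 1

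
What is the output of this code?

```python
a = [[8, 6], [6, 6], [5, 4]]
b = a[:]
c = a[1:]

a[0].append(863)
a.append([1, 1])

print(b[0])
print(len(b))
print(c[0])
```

Key concept: slice with nested mutation.
Step by step:
`a = [[8, 6], [6, 6], [5, 4]]` → a = [[8, 6], [6, 6], [5, 4]]
`b = a[:]` → b = [[8, 6], [6, 6], [5, 4]]
`c = a[1:]` → c = [[6, 6], [5, 4]]
`a[0].append(863)` → a = [[8, 6, 863], [6, 6], [5, 4]]; b = [[8, 6, 863], [6, 6], [5, 4]]
`a.append([1, 1])` → a = [[8, 6, 863], [6, 6], [5, 4], [1, 1]]
`print(b[0])` → prints [8, 6, 863]
`print(len(b))` → prints 3
`print(c[0])` → prints [6, 6]

Answer:
[8, 6, 863]
3
[6, 6]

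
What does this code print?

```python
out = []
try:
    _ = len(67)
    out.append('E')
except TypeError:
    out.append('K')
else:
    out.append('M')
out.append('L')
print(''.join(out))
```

Execution trace: 'K' (except TypeError) → 'L' (after the try/except). Output: KL

Answer: KL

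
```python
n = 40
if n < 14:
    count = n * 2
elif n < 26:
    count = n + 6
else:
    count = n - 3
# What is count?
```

Trace:
`n = 40` → n = 40
`if n < 14: ...` → n < 14 is False, n < 26 is False, take else branch → count = 37
So count = 37

Answer: 37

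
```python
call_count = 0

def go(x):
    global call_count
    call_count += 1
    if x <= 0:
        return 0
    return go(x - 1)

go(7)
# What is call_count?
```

Linear recursion stepping by 1: 8 calls from x=7 down to ≤0.

Answer: 8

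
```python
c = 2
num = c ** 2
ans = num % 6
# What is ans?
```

Trace:
`c = 2` → c = 2
`num = c ** 2` → num = 4
`ans = num % 6` → ans = 4
So ans = 4

Answer: 4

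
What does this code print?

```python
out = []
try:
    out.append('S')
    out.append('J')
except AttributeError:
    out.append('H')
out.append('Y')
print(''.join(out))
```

Execution trace: 'S' (try body) → 'J' (try body, no exception) → 'Y' (after the try/except). Output: SJY

Answer: SJY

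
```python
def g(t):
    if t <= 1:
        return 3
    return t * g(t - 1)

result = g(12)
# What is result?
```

g(12) = 12 * 11 * 10 * 9 * 8 * 7 * 6 * 5 * 4 * 3 * 2 * 3 = 1437004800

Answer: 1437004800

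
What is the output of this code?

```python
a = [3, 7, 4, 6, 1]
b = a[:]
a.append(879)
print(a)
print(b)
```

Key concept: slice [:] creates copy.
Step by step:
`a = [3, 7, 4, 6, 1]` → a = [3, 7, 4, 6, 1]
`b = a[:]` → b = [3, 7, 4, 6, 1]
`a.append(879)` → a = [3, 7, 4, 6, 1, 879]
`print(a)` → prints [3, 7, 4, 6, 1, 879]
`print(b)` → prints [3, 7, 4, 6, 1]

Answer:
[3, 7, 4, 6, 1, 879]
[3, 7, 4, 6, 1]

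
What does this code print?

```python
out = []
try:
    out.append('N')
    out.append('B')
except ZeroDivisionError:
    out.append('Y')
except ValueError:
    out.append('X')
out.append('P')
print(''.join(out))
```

Execution trace: 'N' (try body) → 'B' (try body, no exception) → 'P' (after the try/except). Output: NBP

Answer: NBP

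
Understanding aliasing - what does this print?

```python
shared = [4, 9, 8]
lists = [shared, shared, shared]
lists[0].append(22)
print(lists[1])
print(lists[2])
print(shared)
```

Key concept: list of same reference.
Step by step:
`shared = [4, 9, 8]` → shared = [4, 9, 8]
`lists = [shared, shared, shared]` → lists = [[4, 9, 8], [4, 9, 8], [4, 9, 8]]
`lists[0].append(22)` → shared = [4, 9, 8, 22]; lists = [[4, 9, 8, 22], [4, 9, 8, 22], [4, 9, 8, 22]]
`print(lists[1])` → prints [4, 9, 8, 22]
`print(lists[2])` → prints [4, 9, 8, 22]
`print(shared)` → prints [4, 9, 8, 22]

Answer:
[4, 9, 8, 22]
[4, 9, 8, 22]
[4, 9, 8, 22]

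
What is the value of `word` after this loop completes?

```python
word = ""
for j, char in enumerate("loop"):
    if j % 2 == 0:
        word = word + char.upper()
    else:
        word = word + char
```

Uppercase even positions in 'loop'
`word` takes the values: "" → "L" → "Lo" → "LoO" → "LoOp"

Answer: "LoOp"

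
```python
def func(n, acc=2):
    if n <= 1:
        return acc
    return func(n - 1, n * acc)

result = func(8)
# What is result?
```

Accumulator trace (n, acc): (8, 2) -> (7, 16) -> (6, 112) -> (5, 672) -> (4, 3360) -> (3, 13440) -> (2, 40320) -> (1, 80640) -> return 80640

Answer: 80640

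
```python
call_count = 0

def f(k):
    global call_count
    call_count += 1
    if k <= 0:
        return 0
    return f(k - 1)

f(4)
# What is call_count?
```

Linear recursion stepping by 1: 5 calls from k=4 down to ≤0.

Answer: 5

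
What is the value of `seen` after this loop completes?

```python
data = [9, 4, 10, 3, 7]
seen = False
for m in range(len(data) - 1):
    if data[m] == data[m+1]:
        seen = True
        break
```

Check consecutive duplicates in [9, 4, 10, 3, 7]
`seen` takes the values: False

Answer: False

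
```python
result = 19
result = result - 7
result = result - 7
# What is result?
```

Trace:
`result = 19` → result = 19
`result = result - 7` → result = 12
`result = result - 7` → result = 5
So result = 5

Answer: 5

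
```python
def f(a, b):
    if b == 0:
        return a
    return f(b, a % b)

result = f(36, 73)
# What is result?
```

f(36, 73) -> f(73, 36) -> f(36, 1) -> f(1, 0) -> 1

Answer: 1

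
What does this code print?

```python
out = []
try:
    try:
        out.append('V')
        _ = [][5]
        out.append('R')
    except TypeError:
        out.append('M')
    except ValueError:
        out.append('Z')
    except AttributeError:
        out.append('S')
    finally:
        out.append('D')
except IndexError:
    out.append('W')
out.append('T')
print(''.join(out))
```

Execution trace: 'V' (try body) → 'D' (finally) → 'W' (outer except IndexError) → 'T' (after the try/except). Output: VDWT

Answer: VDWT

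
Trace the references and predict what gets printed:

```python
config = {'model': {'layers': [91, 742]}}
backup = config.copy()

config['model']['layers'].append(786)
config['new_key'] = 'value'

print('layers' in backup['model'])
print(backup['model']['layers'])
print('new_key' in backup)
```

Key concept: shallow copy gotcha with nested dict.
Step by step:
`config = {'model': {'layers': [91, 742]}}` → config = {'model': {'layers': [91, 742]}}
`backup = config.copy()` → backup = {'model': {'layers': [91, 742]}}
`config['model']['layers'].append(786)` → config = {'model': {'layers': [91, 742, 786]}}; backup = {'model': {'layers': [91, 742, 786]}}
`config['new_key'] = 'value'` → config = {'model': {'layers': [91, 742, 786]}, 'new_key': 'value'}
`print('layers' in backup['model'])` → prints True
`print(backup['model']['layers'])` → prints [91, 742, 786]
`print('new_key' in backup)` → prints False

Answer:
True
[91, 742, 786]
False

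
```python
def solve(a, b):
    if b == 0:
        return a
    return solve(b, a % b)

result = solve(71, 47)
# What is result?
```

solve(71, 47) -> solve(47, 24) -> solve(24, 23) -> solve(23, 1) -> solve(1, 0) -> 1

Answer: 1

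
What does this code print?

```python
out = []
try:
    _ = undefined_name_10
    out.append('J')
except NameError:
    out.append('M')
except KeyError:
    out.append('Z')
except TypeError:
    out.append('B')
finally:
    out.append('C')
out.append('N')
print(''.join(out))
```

Execution trace: 'M' (except NameError) → 'C' (finally) → 'N' (after the try/except). Output: MCN

Answer: MCN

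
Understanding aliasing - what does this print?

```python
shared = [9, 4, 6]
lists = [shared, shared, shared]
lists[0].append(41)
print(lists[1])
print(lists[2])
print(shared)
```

Key concept: list of same reference.
Step by step:
`shared = [9, 4, 6]` → shared = [9, 4, 6]
`lists = [shared, shared, shared]` → lists = [[9, 4, 6], [9, 4, 6], [9, 4, 6]]
`lists[0].append(41)` → shared = [9, 4, 6, 41]; lists = [[9, 4, 6, 41], [9, 4, 6, 41], [9, 4, 6, 41]]
`print(lists[1])` → prints [9, 4, 6, 41]
`print(lists[2])` → prints [9, 4, 6, 41]
`print(shared)` → prints [9, 4, 6, 41]

Answer:
[9, 4, 6, 41]
[9, 4, 6, 41]
[9, 4, 6, 41]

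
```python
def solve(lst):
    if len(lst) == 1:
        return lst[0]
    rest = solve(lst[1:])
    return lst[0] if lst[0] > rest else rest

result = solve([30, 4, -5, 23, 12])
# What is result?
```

Recursive max over [30, 4, -5, 23, 12] = 30

Answer: 30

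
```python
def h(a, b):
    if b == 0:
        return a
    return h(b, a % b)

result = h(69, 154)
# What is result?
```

h(69, 154) -> h(154, 69) -> h(69, 16) -> h(16, 5) -> h(5, 1) -> h(1, 0) -> 1

Answer: 1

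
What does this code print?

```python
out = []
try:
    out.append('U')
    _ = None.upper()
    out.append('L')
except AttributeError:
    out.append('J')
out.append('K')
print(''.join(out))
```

Execution trace: 'U' (try body) → 'J' (except AttributeError) → 'K' (after the try/except). Output: UJK

Answer: UJK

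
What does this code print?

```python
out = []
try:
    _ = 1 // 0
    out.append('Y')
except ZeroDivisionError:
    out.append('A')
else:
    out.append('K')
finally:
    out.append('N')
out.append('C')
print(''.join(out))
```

Execution trace: 'A' (except ZeroDivisionError) → 'N' (finally) → 'C' (after the try/except). Output: ANC

Answer: ANC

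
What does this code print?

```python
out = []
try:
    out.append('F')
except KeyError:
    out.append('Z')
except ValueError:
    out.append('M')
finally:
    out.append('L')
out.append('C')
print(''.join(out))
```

Execution trace: 'F' (try body, no exception) → 'L' (finally) → 'C' (after the try/except). Output: FLC

Answer: FLC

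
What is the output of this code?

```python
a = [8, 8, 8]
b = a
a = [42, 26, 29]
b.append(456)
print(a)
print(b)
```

Key concept: rebinding vs mutation: a is rebound to a new list, b still points at the original.
Step by step:
`a = [8, 8, 8]` → a = [8, 8, 8]
`b = a` → b = [8, 8, 8] (same object as a)
`a = [42, 26, 29]` → a = [42, 26, 29]
`b.append(456)` → b = [8, 8, 8, 456]
`print(a)` → prints [42, 26, 29]
`print(b)` → prints [8, 8, 8, 456]

Answer:
[42, 26, 29]
[8, 8, 8, 456]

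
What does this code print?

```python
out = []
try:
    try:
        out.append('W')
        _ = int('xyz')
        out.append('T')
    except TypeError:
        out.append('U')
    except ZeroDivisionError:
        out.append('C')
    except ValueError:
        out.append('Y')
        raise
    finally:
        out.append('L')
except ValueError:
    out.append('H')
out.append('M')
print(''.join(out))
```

Execution trace: 'W' (inner try body) → 'Y' (inner except ValueError) → 'L' (inner finally) → 'H' (outer except ValueError) → 'M' (after the try/except). Output: WYLHM

Answer: WYLHM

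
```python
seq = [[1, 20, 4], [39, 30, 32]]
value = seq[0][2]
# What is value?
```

Trace:
`seq = [[1, 20, 4], [39, 30, 32]]` → seq = [[1, 20, 4], [39, 30, 32]]
`value = seq[0][2]` → value = 4
So value = 4

Answer: 4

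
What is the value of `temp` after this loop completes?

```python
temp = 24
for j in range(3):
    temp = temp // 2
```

Halve 3 times: 24 // 2^3 = 3
`temp` takes the values: 24 → 12 → 6 → 3

Answer: 3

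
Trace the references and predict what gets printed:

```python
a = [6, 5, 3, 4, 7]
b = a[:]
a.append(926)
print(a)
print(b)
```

Key concept: slice [:] creates copy.
Step by step:
`a = [6, 5, 3, 4, 7]` → a = [6, 5, 3, 4, 7]
`b = a[:]` → b = [6, 5, 3, 4, 7]
`a.append(926)` → a = [6, 5, 3, 4, 7, 926]
`print(a)` → prints [6, 5, 3, 4, 7, 926]
`print(b)` → prints [6, 5, 3, 4, 7]

Answer:
[6, 5, 3, 4, 7, 926]
[6, 5, 3, 4, 7]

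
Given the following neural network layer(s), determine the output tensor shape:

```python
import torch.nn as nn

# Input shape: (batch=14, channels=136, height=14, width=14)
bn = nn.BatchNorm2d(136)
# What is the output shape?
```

Input: (14, 136, 14, 14) -> Output: (14, 136, 14, 14)

Answer: (14, 136, 14, 14)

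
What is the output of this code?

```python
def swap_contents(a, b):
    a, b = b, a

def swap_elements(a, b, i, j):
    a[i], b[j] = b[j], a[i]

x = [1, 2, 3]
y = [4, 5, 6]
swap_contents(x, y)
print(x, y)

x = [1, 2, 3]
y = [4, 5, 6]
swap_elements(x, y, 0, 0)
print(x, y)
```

Key concept: parameter rebinding vs mutation.
Step by step:
`x = [1, 2, 3]` → x = [1, 2, 3]
`y = [4, 5, 6]` → y = [4, 5, 6]
`swap_contents(x, y)` → no visible change to tracked variables
`print(x, y)` → prints [1, 2, 3] [4, 5, 6]
`x = [1, 2, 3]` → x = [1, 2, 3]
`y = [4, 5, 6]` → y = [4, 5, 6]
`swap_elements(x, y, 0, 0)` → x = [4, 2, 3]; y = [1, 5, 6]
`print(x, y)` → prints [4, 2, 3] [1, 5, 6]

Answer:
[1, 2, 3] [4, 5, 6]
[4, 2, 3] [1, 5, 6]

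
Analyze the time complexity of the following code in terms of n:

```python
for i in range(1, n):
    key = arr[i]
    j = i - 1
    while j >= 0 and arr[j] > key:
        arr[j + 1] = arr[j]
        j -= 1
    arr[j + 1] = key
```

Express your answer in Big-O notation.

This is Insertion sort. Time complexity: O(n²).

Answer: O(n²)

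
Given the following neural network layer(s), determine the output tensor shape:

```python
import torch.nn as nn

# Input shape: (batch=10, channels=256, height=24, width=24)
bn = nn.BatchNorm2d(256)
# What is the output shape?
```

Input: (10, 256, 24, 24) -> Output: (10, 256, 24, 24)

Answer: (10, 256, 24, 24)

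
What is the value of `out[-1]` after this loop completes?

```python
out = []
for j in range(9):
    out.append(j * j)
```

Last element of squares 0 to 8
`out` takes the values: [] → [0] → [0, 1] → [0, 1, 4] → [0, 1, 4, 9] → [0, 1, 4, 9, 16] → [0, 1, 4, 9, 16, 25] → [0, 1, 4, 9, 16, 25, 36] → [0, 1, 4, 9, 16, 25, 36, 49] → [0, 1, 4, 9, 16, 25, 36, 49, 64]
So `out[-1]` = 64

Answer: 64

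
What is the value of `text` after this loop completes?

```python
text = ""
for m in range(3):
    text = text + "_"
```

Repeat '_' 3 times
`text` takes the values: "" → "_" → "__" → "___"

Answer: "___"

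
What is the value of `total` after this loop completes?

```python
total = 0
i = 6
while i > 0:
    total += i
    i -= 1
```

Sum 6 down to 1
`total` takes the values: 0 → 6 → 11 → 15 → 18 → 20 → 21

Answer: 21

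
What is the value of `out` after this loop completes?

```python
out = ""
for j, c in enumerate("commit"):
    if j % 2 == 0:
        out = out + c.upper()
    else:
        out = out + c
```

Uppercase even positions in 'commit'
`out` takes the values: "" → "C" → "Co" → "CoM" → "CoMm" → "CoMmI" → "CoMmIt"

Answer: "CoMmIt"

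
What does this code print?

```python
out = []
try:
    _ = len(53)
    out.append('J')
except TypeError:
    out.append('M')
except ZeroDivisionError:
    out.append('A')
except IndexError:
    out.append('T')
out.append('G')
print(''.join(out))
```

Execution trace: 'M' (except TypeError) → 'G' (after the try/except). Output: MG

Answer: MG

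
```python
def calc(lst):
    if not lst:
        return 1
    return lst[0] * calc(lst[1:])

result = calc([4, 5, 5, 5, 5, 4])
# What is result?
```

Product over [4, 5, 5, 5, 5, 4] = 4 * 5 * 5 * 5 * 5 * 4 = 10000

Answer: 10000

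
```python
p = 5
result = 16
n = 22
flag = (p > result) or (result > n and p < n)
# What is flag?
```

Trace:
`p = 5` → p = 5
`result = 16` → result = 16
`n = 22` → n = 22
`flag = (p > result) or (result > n and p < n)` → flag = False
So flag = False

Answer: False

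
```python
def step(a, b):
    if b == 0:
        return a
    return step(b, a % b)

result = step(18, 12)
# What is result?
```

step(18, 12) -> step(12, 6) -> step(6, 0) -> 6

Answer: 6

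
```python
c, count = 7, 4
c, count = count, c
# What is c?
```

Trace:
`c, count = 7, 4` → c = 7; count = 4
`c, count = count, c` → c = 4; count = 7
So c = 4

Answer: 4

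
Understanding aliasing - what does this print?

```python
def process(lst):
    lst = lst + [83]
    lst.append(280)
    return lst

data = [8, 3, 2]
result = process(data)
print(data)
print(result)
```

Key concept: rebinding parameter vs mutation.
Step by step:
`data = [8, 3, 2]` → data = [8, 3, 2]
`result = process(data)` → result = [8, 3, 2, 83, 280]
`print(data)` → prints [8, 3, 2]
`print(result)` → prints [8, 3, 2, 83, 280]

Answer:
[8, 3, 2]
[8, 3, 2, 83, 280]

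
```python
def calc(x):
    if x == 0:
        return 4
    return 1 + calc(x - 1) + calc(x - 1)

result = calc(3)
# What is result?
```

calc(x) = 1 + 2·calc(x-1), calc(0)=4. Closed form: (4+1)·2^3 - 1 = 39.

Answer: 39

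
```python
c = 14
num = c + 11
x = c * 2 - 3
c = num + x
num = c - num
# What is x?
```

Trace:
`c = 14` → c = 14
`num = c + 11` → num = 25
`x = c * 2 - 3` → x = 25
`c = num + x` → c = 50
`num = c - num` → num = 25
So x = 25

Answer: 25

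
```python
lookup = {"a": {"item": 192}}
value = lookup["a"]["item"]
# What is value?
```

Trace:
`lookup = {"a": {"item": 192}}` → lookup = {'a': {'item': 192}}
`value = lookup["a"]["item"]` → value = 192
So value = 192

Answer: 192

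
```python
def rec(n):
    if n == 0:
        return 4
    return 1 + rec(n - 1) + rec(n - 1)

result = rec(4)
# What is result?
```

rec(n) = 1 + 2·rec(n-1), rec(0)=4. Closed form: (4+1)·2^4 - 1 = 79.

Answer: 79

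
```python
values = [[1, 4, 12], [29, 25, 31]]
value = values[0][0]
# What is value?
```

Trace:
`values = [[1, 4, 12], [29, 25, 31]]` → values = [[1, 4, 12], [29, 25, 31]]
`value = values[0][0]` → value = 1
So value = 1

Answer: 1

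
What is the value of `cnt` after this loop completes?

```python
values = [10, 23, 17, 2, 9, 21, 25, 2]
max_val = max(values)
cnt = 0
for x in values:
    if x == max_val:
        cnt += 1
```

Count of max value 25 in [10, 23, 17, 2, 9, 21, 25, 2]
`cnt` takes the values: 0 → 1

Answer: 1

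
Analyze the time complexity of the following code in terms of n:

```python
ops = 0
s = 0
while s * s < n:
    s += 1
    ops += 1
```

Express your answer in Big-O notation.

Each loop level contributes: √n. Multiplying the contributions gives O(√n).

Answer: O(√n)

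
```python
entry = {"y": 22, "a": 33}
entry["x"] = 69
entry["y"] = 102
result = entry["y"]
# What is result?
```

Trace:
`entry = {"y": 22, "a": 33}` → entry = {'y': 22, 'a': 33}
`entry["x"] = 69` → entry = {'y': 22, 'a': 33, 'x': 69}
`entry["y"] = 102` → entry = {'y': 102, 'a': 33, 'x': 69}
`result = entry["y"]` → result = 102
So result = 102

Answer: 102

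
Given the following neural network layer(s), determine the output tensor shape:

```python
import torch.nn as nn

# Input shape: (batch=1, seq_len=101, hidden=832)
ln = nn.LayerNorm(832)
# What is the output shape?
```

Input: (1, 101, 832) -> Output: (1, 101, 832)

Answer: (1, 101, 832)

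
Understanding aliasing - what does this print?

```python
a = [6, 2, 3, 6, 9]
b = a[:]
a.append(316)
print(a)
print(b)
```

Key concept: slice [:] creates copy.
Step by step:
`a = [6, 2, 3, 6, 9]` → a = [6, 2, 3, 6, 9]
`b = a[:]` → b = [6, 2, 3, 6, 9]
`a.append(316)` → a = [6, 2, 3, 6, 9, 316]
`print(a)` → prints [6, 2, 3, 6, 9, 316]
`print(b)` → prints [6, 2, 3, 6, 9]

Answer:
[6, 2, 3, 6, 9, 316]
[6, 2, 3, 6, 9]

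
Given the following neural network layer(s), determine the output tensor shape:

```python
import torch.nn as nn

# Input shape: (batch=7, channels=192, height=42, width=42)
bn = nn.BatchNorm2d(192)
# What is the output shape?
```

Input: (7, 192, 42, 42) -> Output: (7, 192, 42, 42)

Answer: (7, 192, 42, 42)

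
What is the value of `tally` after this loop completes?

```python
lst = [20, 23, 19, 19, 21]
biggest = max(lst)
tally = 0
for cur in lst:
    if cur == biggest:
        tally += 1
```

Count of max value 23 in [20, 23, 19, 19, 21]
`tally` takes the values: 0 → 1

Answer: 1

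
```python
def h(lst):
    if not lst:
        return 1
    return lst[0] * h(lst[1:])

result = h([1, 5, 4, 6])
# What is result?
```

Product over [1, 5, 4, 6] = 1 * 5 * 4 * 6 = 120

Answer: 120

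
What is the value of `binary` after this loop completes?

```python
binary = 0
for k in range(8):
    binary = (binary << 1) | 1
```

Build 8 consecutive 1-bits: 0b11111111
`binary` takes the values: 0 → 1 → 3 → 7 → 15 → 31 → 63 → 127 → 255

Answer: 255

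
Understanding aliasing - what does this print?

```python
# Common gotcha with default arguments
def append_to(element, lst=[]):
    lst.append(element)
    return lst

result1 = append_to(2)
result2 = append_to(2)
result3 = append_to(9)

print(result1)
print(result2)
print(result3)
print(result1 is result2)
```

Key concept: mutable default argument gotcha.
Step by step:
`result1 = append_to(2)` → result1 = [2]
`result2 = append_to(2)` → result1 = [2, 2] (same object as result2); result2 = [2, 2] (same object as result1)
`result3 = append_to(9)` → result1 = [2, 2, 9] (same object as result2, result3); result2 = [2, 2, 9] (same object as result1, result3); result3 = [2, 2, 9] (same object as result1, result2)
`print(result1)` → prints [2, 2, 9]
`print(result2)` → prints [2, 2, 9]
`print(result3)` → prints [2, 2, 9]
`print(result1 is result2)` → prints True

Answer:
[2, 2, 9]
[2, 2, 9]
[2, 2, 9]
True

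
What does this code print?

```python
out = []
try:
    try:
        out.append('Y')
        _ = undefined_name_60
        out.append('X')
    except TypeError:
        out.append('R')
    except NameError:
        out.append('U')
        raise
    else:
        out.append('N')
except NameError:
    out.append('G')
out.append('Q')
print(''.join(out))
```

Execution trace: 'Y' (inner try body) → 'U' (inner except NameError) → 'G' (outer except NameError) → 'Q' (after the try/except). Output: YUGQ

Answer: YUGQ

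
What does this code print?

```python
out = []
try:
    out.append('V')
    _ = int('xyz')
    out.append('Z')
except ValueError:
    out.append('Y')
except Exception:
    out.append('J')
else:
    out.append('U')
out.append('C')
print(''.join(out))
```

Execution trace: 'V' (try body) → 'Y' (except ValueError) → 'C' (after the try/except). Output: VYC

Answer: VYC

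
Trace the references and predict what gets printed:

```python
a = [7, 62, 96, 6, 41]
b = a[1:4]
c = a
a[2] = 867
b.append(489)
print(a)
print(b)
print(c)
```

Key concept: slice vs alias.
Step by step:
`a = [7, 62, 96, 6, 41]` → a = [7, 62, 96, 6, 41]
`b = a[1:4]` → b = [62, 96, 6]
`c = a` → c = [7, 62, 96, 6, 41] (same object as a)
`a[2] = 867` → a = [7, 62, 867, 6, 41] (same object as c); c = [7, 62, 867, 6, 41] (same object as a)
`b.append(489)` → b = [62, 96, 6, 489]
`print(a)` → prints [7, 62, 867, 6, 41]
`print(b)` → prints [62, 96, 6, 489]
`print(c)` → prints [7, 62, 867, 6, 41]

Answer:
[7, 62, 867, 6, 41]
[62, 96, 6, 489]
[7, 62, 867, 6, 41]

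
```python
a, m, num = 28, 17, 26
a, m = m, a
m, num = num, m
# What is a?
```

Trace:
`a, m, num = 28, 17, 26` → a = 28; m = 17; num = 26
`a, m = m, a` → a = 17; m = 28
`m, num = num, m` → m = 26; num = 28
So a = 17

Answer: 17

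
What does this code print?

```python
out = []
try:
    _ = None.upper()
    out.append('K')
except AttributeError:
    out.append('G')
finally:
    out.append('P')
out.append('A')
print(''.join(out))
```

Execution trace: 'G' (except AttributeError) → 'P' (finally) → 'A' (after the try/except). Output: GPA

Answer: GPA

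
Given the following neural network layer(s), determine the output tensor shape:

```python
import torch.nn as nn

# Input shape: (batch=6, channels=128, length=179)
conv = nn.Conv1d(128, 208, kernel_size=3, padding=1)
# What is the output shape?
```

Input: (6, 128, 179) -> Output: (6, 208, 179)

Answer: (6, 208, 179)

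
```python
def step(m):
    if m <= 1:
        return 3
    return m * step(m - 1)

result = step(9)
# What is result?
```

step(9) = 9 * 8 * 7 * 6 * 5 * 4 * 3 * 2 * 3 = 1088640

Answer: 1088640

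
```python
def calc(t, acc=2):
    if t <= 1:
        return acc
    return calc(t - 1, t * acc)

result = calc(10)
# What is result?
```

Accumulator trace (n, acc): (10, 2) -> (9, 20) -> (8, 180) -> (7, 1440) -> (6, 10080) -> (5, 60480) -> (4, 302400) -> (3, 1209600) -> (2, 3628800) -> (1, 7257600) -> return 7257600

Answer: 7257600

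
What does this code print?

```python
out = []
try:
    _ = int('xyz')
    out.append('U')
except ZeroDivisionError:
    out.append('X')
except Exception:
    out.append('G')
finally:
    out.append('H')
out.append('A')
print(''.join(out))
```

Execution trace: 'G' (except Exception) → 'H' (finally) → 'A' (after the try/except). Output: GHA

Answer: GHA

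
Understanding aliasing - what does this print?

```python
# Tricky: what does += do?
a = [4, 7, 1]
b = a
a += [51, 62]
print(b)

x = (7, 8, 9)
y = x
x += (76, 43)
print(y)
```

Key concept: += behavior differs for mutable vs immutable.
Step by step:
`a = [4, 7, 1]` → a = [4, 7, 1]
`b = a` → b = [4, 7, 1] (same object as a)
`a += [51, 62]` → a = [4, 7, 1, 51, 62] (same object as b); b = [4, 7, 1, 51, 62] (same object as a)
`print(b)` → prints [4, 7, 1, 51, 62]
`x = (7, 8, 9)` → x = (7, 8, 9)
`y = x` → y = (7, 8, 9)
`x += (76, 43)` → x = (7, 8, 9, 76, 43)
`print(y)` → prints (7, 8, 9)

Answer:
[4, 7, 1, 51, 62]
(7, 8, 9)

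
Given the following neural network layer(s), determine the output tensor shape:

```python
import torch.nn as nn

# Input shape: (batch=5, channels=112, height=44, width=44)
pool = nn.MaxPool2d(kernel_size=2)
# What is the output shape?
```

Input: (5, 112, 44, 44) -> Output: (5, 112, 22, 22)

Answer: (5, 112, 22, 22)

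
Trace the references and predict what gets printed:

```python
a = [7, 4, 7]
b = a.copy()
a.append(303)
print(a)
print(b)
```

Key concept: list.copy() creates independent copy.
Step by step:
`a = [7, 4, 7]` → a = [7, 4, 7]
`b = a.copy()` → b = [7, 4, 7]
`a.append(303)` → a = [7, 4, 7, 303]
`print(a)` → prints [7, 4, 7, 303]
`print(b)` → prints [7, 4, 7]

Answer:
[7, 4, 7, 303]
[7, 4, 7]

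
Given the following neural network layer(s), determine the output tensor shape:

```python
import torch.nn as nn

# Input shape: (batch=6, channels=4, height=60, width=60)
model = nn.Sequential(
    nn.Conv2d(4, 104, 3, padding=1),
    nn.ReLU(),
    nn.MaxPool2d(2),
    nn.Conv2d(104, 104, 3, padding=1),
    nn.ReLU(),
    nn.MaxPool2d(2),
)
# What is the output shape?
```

Input: (6, 4, 60, 60) -> after first Conv2d: (6, 104, 60, 60) -> after first MaxPool2d: (6, 104, 30, 30) -> after second Conv2d: (6, 104, 30, 30) -> Output: (6, 104, 15, 15)

Answer: (6, 104, 15, 15)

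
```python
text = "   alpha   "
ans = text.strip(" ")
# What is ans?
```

Trace:
`text = "   alpha   "` → text = '   alpha   '
`ans = text.strip(" ")` → ans = 'alpha'
So ans = 'alpha'

Answer: 'alpha'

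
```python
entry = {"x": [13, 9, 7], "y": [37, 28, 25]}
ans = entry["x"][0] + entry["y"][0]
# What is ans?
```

Trace:
`entry = {"x": [13, 9, 7], "y": [37, 28, 25]}` → entry = {'x': [13, 9, 7], 'y': [37, 28, 25]}
`ans = entry["x"][0] + entry["y"][0]` → ans = 50
So ans = 50

Answer: 50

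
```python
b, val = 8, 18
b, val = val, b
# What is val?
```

Trace:
`b, val = 8, 18` → b = 8; val = 18
`b, val = val, b` → b = 18; val = 8
So val = 8

Answer: 8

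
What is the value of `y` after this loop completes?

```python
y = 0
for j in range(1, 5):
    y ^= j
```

XOR of 1 to 4
`y` takes the values: 0 → 1 → 3 → 0 → 4

Answer: 4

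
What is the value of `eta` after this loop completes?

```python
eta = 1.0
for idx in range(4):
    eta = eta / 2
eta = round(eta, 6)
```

Halving LR 4 times: 1 / 2^4
`eta` takes the values: 1.0 → 0.5 → 0.25 → 0.125 → 0.0625

Answer: 0.0625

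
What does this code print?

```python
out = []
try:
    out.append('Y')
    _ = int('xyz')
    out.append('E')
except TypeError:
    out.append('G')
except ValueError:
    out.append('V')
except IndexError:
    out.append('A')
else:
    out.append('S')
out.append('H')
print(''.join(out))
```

Execution trace: 'Y' (try body) → 'V' (except ValueError) → 'H' (after the try/except). Output: YVH

Answer: YVH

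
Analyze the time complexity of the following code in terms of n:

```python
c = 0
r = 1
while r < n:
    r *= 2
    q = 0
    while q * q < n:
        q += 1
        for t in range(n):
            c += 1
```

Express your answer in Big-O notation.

Each loop level contributes: log n × √n × n. Multiplying the contributions gives O(n√n log n).

Answer: O(n√n log n)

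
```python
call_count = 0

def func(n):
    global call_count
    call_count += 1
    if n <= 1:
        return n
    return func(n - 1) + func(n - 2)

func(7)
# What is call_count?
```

Calls(n) = 1 + Calls(n-1) + Calls(n-2); Calls(0)=Calls(1)=1. For n=7 this gives 41.

Answer: 41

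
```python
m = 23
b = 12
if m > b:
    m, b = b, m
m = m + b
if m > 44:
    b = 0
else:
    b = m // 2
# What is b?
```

Trace:
`m = 23` → m = 23
`b = 12` → b = 12
`if m > b: ...` → m > b is True → m = 12; b = 23
`m = m + b` → m = 35
`if m > 44: ...` → m > 44 is False, take else branch → b = 17
So b = 17

Answer: 17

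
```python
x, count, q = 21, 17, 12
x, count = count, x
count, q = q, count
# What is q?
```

Trace:
`x, count, q = 21, 17, 12` → x = 21; count = 17; q = 12
`x, count = count, x` → x = 17; count = 21
`count, q = q, count` → count = 12; q = 21
So q = 21

Answer: 21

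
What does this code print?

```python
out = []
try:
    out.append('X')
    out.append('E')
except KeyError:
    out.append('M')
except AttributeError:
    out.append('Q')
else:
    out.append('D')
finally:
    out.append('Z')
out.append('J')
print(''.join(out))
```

Execution trace: 'X' (try body) → 'E' (try body, no exception) → 'D' (else) → 'Z' (finally) → 'J' (after the try/except). Output: XEDZJ

Answer: XEDZJ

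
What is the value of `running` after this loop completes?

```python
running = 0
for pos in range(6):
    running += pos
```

Sum of 0 to 5 = 15
`running` takes the values: 0 → 1 → 3 → 6 → 10 → 15

Answer: 15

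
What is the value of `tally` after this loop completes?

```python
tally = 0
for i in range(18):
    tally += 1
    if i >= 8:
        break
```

Loop breaks when i reaches 8, tally is 9
`tally` takes the values: 0 → 1 → 2 → 3 → 4 → 5 → 6 → 7 → 8 → 9

Answer: 9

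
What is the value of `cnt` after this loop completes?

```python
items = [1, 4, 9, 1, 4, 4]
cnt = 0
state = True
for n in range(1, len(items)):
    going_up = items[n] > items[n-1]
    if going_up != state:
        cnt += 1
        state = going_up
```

Count direction changes in [1, 4, 9, 1, 4, 4]
`cnt` takes the values: 0 → 1 → 2 → 3

Answer: 3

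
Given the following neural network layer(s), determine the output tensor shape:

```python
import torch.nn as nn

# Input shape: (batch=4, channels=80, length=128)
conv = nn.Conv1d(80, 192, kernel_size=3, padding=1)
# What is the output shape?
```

Input: (4, 80, 128) -> Output: (4, 192, 128)

Answer: (4, 192, 128)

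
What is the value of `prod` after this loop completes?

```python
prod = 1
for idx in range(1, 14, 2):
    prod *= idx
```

Product of 1, 3, 5, ... up to 13
`prod` takes the values: 1 → 3 → 15 → 105 → 945 → 10395 → 135135

Answer: 135135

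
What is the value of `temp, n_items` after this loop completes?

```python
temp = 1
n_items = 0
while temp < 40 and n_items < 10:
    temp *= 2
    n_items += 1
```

Double until >= 40 or 10 iterations
`temp, n_items` takes the values: (1, 0) → (2, 0) → (2, 1) → (4, 1) → (4, 2) → (8, 2) → (8, 3) → (16, 3) → (16, 4) → (32, 4) → (32, 5) → (64, 5) → (64, 6)

Answer: 64, 6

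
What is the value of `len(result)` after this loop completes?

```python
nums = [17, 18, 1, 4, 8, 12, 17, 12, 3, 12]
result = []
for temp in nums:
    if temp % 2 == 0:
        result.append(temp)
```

Count even numbers in [17, 18, 1, 4, 8, 12, 17, 12, 3, 12]
`result` takes the values: [] → [18] → [18, 4] → [18, 4, 8] → [18, 4, 8, 12] → [18, 4, 8, 12, 12] → [18, 4, 8, 12, 12, 12]
So `len(result)` = 6

Answer: 6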